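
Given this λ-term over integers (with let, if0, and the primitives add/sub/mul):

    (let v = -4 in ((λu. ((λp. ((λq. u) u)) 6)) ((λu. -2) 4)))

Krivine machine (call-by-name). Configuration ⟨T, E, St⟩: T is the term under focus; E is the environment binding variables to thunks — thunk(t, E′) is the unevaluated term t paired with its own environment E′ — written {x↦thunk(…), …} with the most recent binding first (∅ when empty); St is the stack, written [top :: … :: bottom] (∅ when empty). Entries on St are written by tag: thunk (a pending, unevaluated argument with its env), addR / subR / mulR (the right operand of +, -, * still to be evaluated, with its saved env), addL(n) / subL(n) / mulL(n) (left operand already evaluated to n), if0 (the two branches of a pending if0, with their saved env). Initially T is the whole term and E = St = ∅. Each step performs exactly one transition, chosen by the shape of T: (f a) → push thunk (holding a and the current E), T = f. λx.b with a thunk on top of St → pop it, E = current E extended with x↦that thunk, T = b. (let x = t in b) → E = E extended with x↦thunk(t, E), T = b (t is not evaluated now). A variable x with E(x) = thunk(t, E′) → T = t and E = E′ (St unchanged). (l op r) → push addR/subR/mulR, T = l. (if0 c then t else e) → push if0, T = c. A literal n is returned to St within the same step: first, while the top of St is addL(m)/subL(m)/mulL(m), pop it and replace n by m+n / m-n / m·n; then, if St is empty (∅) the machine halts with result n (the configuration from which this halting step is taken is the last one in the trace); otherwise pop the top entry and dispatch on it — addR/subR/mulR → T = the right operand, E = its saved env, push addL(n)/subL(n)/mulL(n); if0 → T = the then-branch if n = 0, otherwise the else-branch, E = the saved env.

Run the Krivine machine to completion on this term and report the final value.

0. [T=(let v = -4 in ((λu. ((λp. ((λq. u) u)) 6)) ((λu. -2) 4))) | E=∅ | St=∅]
1. [T=((λu. ((λp. ((λq. u) u)) 6)) ((λu. -2) 4)) | E={v↦thunk(-4, ∅)} | St=∅]
2. [T=(λu. ((λp. ((λq. u) u)) 6)) | E={v↦thunk(-4, ∅)} | St=[thunk]]
3. [T=((λp. ((λq. u) u)) 6) | E={u↦thunk(((λu. -2) 4), {v↦thunk(-4, ∅)}), v↦thunk(-4, ∅)} | St=∅]
4. [T=(λp. ((λq. u) u)) | E={u↦thunk(((λu. -2) 4), {v↦thunk(-4, ∅)}), v↦thunk(-4, ∅)} | St=[thunk]]
5. [T=((λq. u) u) | E={p↦thunk(6, {u↦thunk(((λu. -2) 4), {v↦thunk(-4, ∅)}), v↦thunk(-4, ∅)}), u↦thunk(((λu. -2) 4), {v↦thunk(-4, ∅)}), v↦thunk(-4, ∅)} | St=∅]
6. [T=(λq. u) | E={p↦thunk(6, {u↦thunk(((λu. -2) 4), {v↦thunk(-4, ∅)}), v↦thunk(-4, ∅)}), u↦thunk(((λu. -2) 4), {v↦thunk(-4, ∅)}), v↦thunk(-4, ∅)} | St=[thunk]]
7. [T=u | E={q↦thunk(u, {p↦thunk(6, {u↦thunk(((λu. -2) 4), {v↦thunk(-4, ∅)}), v↦thunk(-4, ∅)}), u↦thunk(((λu. -2) 4), {v↦thunk(-4, ∅)}), v↦thunk(-4, ∅)}), p↦thunk(6, {u↦thunk(((λu. -2) 4), {v↦thunk(-4, ∅)}), v↦thunk(-4, ∅)}), u↦thunk(((λu. -2) 4), {v↦thunk(-4, ∅)}), v↦thunk(-4, ∅)} | St=∅]
8. [T=((λu. -2) 4) | E={v↦thunk(-4, ∅)} | St=∅]
9. [T=(λu. -2) | E={v↦thunk(-4, ∅)} | St=[thunk]]
10. [T=-2 | E={u↦thunk(4, {v↦thunk(-4, ∅)}), v↦thunk(-4, ∅)} | St=∅]
→ final value -2

Answer: -2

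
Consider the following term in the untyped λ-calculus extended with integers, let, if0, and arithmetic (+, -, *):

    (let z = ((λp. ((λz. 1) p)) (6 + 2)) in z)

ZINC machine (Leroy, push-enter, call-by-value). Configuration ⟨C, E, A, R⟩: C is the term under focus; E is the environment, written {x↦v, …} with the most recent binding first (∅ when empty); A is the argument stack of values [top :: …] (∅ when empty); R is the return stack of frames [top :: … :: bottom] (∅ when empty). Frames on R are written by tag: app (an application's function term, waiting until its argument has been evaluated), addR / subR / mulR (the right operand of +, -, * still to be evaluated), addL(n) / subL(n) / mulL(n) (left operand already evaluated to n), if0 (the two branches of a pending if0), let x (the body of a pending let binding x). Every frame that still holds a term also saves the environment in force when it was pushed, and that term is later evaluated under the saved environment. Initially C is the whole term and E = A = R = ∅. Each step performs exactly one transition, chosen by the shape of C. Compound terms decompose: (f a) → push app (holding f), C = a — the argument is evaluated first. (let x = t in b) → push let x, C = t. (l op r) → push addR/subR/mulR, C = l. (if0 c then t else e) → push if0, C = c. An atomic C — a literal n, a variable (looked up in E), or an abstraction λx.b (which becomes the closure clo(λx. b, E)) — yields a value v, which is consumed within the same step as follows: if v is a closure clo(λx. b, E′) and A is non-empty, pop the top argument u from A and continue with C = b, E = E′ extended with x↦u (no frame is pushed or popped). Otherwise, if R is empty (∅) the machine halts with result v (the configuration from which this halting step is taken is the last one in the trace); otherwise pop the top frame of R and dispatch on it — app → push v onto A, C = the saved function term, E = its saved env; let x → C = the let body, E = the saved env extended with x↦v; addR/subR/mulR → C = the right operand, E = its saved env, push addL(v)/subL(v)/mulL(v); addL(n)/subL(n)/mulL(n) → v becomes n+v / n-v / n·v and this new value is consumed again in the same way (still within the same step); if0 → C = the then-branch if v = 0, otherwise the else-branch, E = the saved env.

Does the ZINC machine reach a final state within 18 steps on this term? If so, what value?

Answer: 1

Machine steps:
t=0: [C=(let z = ((λp. ((λz. 1) p)) (6 + 2)) in z) | E=∅ | A=∅ | R=∅]
t=1: [C=((λp. ((λz. 1) p)) (6 + 2)) | E=∅ | A=∅ | R=[let z]]
t=2: [C=(6 + 2) | E=∅ | A=∅ | R=[app :: let z]]
t=3: [C=6 | E=∅ | A=∅ | R=[addR :: app :: let z]]
t=4: [C=2 | E=∅ | A=∅ | R=[addL(6) :: app :: let z]]
t=5: [C=(λp. ((λz. 1) p)) | E=∅ | A=[8] | R=[let z]]
t=6: [C=((λz. 1) p) | E={p↦8} | A=∅ | R=[let z]]
t=7: [C=p | E={p↦8} | A=∅ | R=[app :: let z]]
t=8: [C=(λz. 1) | E={p↦8} | A=[8] | R=[let z]]
t=9: [C=1 | E={z↦8, p↦8} | A=∅ | R=[let z]]
t=10: [C=z | E={z↦1} | A=∅ | R=∅]
→ final value 1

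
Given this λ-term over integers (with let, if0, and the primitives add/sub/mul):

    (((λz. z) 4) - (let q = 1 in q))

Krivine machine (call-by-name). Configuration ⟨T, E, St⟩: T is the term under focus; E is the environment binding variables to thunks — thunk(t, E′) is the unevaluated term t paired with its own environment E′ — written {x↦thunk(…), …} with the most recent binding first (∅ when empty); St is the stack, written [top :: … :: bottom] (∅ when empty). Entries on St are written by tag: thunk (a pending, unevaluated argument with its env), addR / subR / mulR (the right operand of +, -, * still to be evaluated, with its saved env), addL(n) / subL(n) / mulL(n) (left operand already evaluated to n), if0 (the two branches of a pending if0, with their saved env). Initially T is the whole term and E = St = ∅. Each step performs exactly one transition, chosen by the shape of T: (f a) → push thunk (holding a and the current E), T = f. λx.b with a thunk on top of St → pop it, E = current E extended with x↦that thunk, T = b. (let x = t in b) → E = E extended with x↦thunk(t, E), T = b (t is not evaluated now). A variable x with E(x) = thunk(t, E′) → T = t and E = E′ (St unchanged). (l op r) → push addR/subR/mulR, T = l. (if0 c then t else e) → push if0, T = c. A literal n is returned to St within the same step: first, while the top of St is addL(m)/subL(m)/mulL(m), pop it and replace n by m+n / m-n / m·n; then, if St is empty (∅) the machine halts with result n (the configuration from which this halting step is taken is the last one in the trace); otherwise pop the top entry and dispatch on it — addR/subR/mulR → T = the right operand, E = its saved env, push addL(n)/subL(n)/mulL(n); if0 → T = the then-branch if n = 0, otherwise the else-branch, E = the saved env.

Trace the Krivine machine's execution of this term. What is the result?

Answer: 3

Execution trace:
[0] <T=(((λz. z) 4) - (let q = 1 in q)), E=∅, St=∅>
[1] <T=((λz. z) 4), E=∅, St=[subR]>
[2] <T=(λz. z), E=∅, St=[thunk :: subR]>
[3] <T=z, E={z↦thunk(4, ∅)}, St=[subR]>
[4] <T=4, E=∅, St=[subR]>
[5] <T=(let q = 1 in q), E=∅, St=[subL(4)]>
[6] <T=q, E={q↦thunk(1, ∅)}, St=[subL(4)]>
[7] <T=1, E=∅, St=[subL(4)]>
→ final value 3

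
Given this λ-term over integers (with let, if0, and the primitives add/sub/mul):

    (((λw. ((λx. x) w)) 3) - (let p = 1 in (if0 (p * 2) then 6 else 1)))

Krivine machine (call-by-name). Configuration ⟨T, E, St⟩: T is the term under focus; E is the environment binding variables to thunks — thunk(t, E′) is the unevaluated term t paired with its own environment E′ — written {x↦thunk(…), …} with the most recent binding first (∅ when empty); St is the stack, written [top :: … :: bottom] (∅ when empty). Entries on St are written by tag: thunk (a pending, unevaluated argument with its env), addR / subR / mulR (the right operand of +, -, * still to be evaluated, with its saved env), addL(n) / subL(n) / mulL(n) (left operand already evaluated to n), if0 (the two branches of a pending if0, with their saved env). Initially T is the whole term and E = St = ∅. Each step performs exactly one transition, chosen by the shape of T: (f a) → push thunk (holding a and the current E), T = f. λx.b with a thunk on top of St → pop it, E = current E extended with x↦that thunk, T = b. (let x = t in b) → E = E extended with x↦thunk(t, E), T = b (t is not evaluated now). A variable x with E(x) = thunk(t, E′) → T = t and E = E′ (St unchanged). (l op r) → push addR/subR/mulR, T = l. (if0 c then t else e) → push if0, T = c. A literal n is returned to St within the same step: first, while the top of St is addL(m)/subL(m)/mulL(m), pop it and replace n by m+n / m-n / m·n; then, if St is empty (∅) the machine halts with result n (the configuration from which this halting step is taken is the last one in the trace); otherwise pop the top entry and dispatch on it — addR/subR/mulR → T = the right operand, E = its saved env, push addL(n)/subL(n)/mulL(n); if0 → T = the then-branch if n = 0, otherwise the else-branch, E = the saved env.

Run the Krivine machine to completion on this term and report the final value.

Answer: 2

Derivation:
0. <T=(((λw. ((λx. x) w)) 3) - (let p = 1 in (if0 (p * 2) then 6 else 1))), E=∅, St=∅>
1. <T=((λw. ((λx. x) w)) 3), E=∅, St=[subR]>
2. <T=(λw. ((λx. x) w)), E=∅, St=[thunk :: subR]>
3. <T=((λx. x) w), E={w↦thunk(3, ∅)}, St=[subR]>
4. <T=(λx. x), E={w↦thunk(3, ∅)}, St=[thunk :: subR]>
5. <T=x, E={x↦thunk(w, {w↦thunk(3, ∅)}), w↦thunk(3, ∅)}, St=[subR]>
6. <T=w, E={w↦thunk(3, ∅)}, St=[subR]>
7. <T=3, E=∅, St=[subR]>
8. <T=(let p = 1 in (if0 (p * 2) then 6 else 1)), E=∅, St=[subL(3)]>
9. <T=(if0 (p * 2) then 6 else 1), E={p↦thunk(1, ∅)}, St=[subL(3)]>
10. <T=(p * 2), E={p↦thunk(1, ∅)}, St=[if0 :: subL(3)]>
11. <T=p, E={p↦thunk(1, ∅)}, St=[mulR :: if0 :: subL(3)]>
12. <T=1, E=∅, St=[mulR :: if0 :: subL(3)]>
13. <T=2, E={p↦thunk(1, ∅)}, St=[mulL(1) :: if0 :: subL(3)]>
14. <T=1, E={p↦thunk(1, ∅)}, St=[subL(3)]>
→ final value 2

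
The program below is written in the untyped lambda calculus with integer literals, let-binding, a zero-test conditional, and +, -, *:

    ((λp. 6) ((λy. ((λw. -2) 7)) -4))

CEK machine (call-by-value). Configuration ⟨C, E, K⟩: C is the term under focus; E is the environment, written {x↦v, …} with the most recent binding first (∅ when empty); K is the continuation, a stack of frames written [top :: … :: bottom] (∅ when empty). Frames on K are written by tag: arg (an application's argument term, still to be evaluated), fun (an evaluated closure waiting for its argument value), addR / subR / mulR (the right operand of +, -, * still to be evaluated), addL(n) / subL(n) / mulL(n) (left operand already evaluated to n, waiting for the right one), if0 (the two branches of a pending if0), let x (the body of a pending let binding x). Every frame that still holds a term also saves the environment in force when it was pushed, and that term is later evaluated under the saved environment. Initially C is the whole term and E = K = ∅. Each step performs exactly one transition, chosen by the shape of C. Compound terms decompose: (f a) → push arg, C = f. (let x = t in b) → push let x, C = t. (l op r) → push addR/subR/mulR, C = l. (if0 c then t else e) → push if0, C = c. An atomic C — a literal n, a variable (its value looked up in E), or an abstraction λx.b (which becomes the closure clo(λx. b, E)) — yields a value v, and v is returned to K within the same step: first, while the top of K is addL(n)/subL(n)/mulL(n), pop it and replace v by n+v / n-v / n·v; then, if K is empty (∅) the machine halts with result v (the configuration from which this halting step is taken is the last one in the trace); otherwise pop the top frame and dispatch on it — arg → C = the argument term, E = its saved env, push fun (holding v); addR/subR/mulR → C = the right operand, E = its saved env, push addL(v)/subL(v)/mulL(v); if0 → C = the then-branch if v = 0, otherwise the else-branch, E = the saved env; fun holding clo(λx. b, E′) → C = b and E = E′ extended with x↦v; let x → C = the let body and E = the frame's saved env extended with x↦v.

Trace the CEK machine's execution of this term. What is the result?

Answer: 6

Derivation:
0. <C=((λp. 6) ((λy. ((λw. -2) 7)) -4)), E=∅, K=∅>
1. <C=(λp. 6), E=∅, K=[arg]>
2. <C=((λy. ((λw. -2) 7)) -4), E=∅, K=[fun]>
3. <C=(λy. ((λw. -2) 7)), E=∅, K=[arg :: fun]>
4. <C=-4, E=∅, K=[fun :: fun]>
5. <C=((λw. -2) 7), E={y↦-4}, K=[fun]>
6. <C=(λw. -2), E={y↦-4}, K=[arg :: fun]>
7. <C=7, E={y↦-4}, K=[fun :: fun]>
8. <C=-2, E={w↦7, y↦-4}, K=[fun]>
9. <C=6, E={p↦-2}, K=∅>
→ final value 6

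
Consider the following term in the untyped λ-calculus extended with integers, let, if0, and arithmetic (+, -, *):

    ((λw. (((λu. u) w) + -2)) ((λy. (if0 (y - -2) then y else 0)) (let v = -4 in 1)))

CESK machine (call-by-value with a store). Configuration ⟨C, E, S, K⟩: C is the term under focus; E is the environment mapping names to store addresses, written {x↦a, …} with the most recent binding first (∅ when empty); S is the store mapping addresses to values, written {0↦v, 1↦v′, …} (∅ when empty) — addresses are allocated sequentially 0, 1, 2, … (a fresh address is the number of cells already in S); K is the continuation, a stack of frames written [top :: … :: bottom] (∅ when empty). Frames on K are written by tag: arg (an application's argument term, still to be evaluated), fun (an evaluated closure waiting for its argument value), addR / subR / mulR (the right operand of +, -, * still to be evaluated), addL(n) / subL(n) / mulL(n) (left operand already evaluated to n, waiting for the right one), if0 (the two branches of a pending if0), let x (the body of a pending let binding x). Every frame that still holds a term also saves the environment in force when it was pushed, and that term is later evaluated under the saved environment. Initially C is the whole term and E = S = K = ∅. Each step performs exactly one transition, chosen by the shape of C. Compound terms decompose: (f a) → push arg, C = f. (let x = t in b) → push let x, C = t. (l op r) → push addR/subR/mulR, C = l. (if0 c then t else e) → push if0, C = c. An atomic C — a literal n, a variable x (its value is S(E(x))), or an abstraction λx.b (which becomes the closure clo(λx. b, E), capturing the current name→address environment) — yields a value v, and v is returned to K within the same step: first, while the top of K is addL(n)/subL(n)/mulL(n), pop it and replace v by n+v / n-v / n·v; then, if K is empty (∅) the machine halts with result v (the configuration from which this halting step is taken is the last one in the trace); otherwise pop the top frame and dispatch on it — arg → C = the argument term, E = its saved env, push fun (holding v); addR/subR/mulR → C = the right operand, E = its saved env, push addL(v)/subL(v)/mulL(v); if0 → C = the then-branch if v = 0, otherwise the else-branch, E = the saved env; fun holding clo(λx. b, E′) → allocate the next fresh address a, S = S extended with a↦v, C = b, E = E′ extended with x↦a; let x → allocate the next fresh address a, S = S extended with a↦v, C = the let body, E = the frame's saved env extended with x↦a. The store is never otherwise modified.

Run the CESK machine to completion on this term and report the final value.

0. <C=((λw. (((λu. u) w) + -2)) ((λy. (if0 (y - -2) then y else 0)) (let v = -4 in 1))), E=∅, S=∅, K=∅>
1. <C=(λw. (((λu. u) w) + -2)), E=∅, S=∅, K=[arg]>
2. <C=((λy. (if0 (y - -2) then y else 0)) (let v = -4 in 1)), E=∅, S=∅, K=[fun]>
3. <C=(λy. (if0 (y - -2) then y else 0)), E=∅, S=∅, K=[arg :: fun]>
4. <C=(let v = -4 in 1), E=∅, S=∅, K=[fun :: fun]>
5. <C=-4, E=∅, S=∅, K=[let v :: fun :: fun]>
6. <C=1, E={v↦0}, S={0↦-4}, K=[fun :: fun]>
7. <C=(if0 (y - -2) then y else 0), E={y↦1}, S={0↦-4, 1↦1}, K=[fun]>
8. <C=(y - -2), E={y↦1}, S={0↦-4, 1↦1}, K=[if0 :: fun]>
9. <C=y, E={y↦1}, S={0↦-4, 1↦1}, K=[subR :: if0 :: fun]>
10. <C=-2, E={y↦1}, S={0↦-4, 1↦1}, K=[subL(1) :: if0 :: fun]>
11. <C=0, E={y↦1}, S={0↦-4, 1↦1}, K=[fun]>
12. <C=(((λu. u) w) + -2), E={w↦2}, S={0↦-4, 1↦1, 2↦0}, K=∅>
13. <C=((λu. u) w), E={w↦2}, S={0↦-4, 1↦1, 2↦0}, K=[addR]>
14. <C=(λu. u), E={w↦2}, S={0↦-4, 1↦1, 2↦0}, K=[arg :: addR]>
15. <C=w, E={w↦2}, S={0↦-4, 1↦1, 2↦0}, K=[fun :: addR]>
16. <C=u, E={u↦3, w↦2}, S={0↦-4, 1↦1, 2↦0, 3↦0}, K=[addR]>
17. <C=-2, E={w↦2}, S={0↦-4, 1↦1, 2↦0, 3↦0}, K=[addL(0)]>
→ final value -2

Answer: -2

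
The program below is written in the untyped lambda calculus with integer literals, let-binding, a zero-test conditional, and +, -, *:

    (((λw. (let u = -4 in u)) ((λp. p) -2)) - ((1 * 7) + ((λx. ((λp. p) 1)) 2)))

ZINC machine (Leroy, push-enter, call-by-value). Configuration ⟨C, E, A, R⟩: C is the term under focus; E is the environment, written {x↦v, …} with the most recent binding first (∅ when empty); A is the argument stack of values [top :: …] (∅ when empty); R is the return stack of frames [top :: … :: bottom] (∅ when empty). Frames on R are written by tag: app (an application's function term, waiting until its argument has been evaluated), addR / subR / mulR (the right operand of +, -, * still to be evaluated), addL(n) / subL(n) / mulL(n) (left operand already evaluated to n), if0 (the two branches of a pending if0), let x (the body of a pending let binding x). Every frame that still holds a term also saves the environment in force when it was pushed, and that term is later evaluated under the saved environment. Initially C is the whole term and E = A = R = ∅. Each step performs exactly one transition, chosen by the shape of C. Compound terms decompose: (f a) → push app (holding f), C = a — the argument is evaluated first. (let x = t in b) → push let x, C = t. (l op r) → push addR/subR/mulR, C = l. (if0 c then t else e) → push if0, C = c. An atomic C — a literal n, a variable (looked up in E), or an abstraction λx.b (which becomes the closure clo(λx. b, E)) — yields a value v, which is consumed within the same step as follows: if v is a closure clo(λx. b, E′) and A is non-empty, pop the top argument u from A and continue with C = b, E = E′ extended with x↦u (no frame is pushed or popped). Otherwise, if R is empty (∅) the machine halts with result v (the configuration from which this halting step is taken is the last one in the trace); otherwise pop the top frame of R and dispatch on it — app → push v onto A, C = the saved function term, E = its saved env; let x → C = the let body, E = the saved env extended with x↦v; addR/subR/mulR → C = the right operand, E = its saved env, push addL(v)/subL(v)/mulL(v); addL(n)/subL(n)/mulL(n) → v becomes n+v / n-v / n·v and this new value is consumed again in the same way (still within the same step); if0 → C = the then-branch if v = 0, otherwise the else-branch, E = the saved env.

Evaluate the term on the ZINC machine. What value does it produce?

Answer: -12

Machine steps:
step 0: [C=(((λw. (let u = -4 in u)) ((λp. p) -2)) - ((1 * 7) + ((λx. ((λp. p) 1)) 2))) | E=∅ | A=∅ | R=∅]
step 1: [C=((λw. (let u = -4 in u)) ((λp. p) -2)) | E=∅ | A=∅ | R=[subR]]
step 2: [C=((λp. p) -2) | E=∅ | A=∅ | R=[app :: subR]]
step 3: [C=-2 | E=∅ | A=∅ | R=[app :: app :: subR]]
step 4: [C=(λp. p) | E=∅ | A=[-2] | R=[app :: subR]]
step 5: [C=p | E={p↦-2} | A=∅ | R=[app :: subR]]
step 6: [C=(λw. (let u = -4 in u)) | E=∅ | A=[-2] | R=[subR]]
step 7: [C=(let u = -4 in u) | E={w↦-2} | A=∅ | R=[subR]]
step 8: [C=-4 | E={w↦-2} | A=∅ | R=[let u :: subR]]
step 9: [C=u | E={u↦-4, w↦-2} | A=∅ | R=[subR]]
step 10: [C=((1 * 7) + ((λx. ((λp. p) 1)) 2)) | E=∅ | A=∅ | R=[subL(-4)]]
step 11: [C=(1 * 7) | E=∅ | A=∅ | R=[addR :: subL(-4)]]
step 12: [C=1 | E=∅ | A=∅ | R=[mulR :: addR :: subL(-4)]]
step 13: [C=7 | E=∅ | A=∅ | R=[mulL(1) :: addR :: subL(-4)]]
step 14: [C=((λx. ((λp. p) 1)) 2) | E=∅ | A=∅ | R=[addL(7) :: subL(-4)]]
step 15: [C=2 | E=∅ | A=∅ | R=[app :: addL(7) :: subL(-4)]]
step 16: [C=(λx. ((λp. p) 1)) | E=∅ | A=[2] | R=[addL(7) :: subL(-4)]]
step 17: [C=((λp. p) 1) | E={x↦2} | A=∅ | R=[addL(7) :: subL(-4)]]
step 18: [C=1 | E={x↦2} | A=∅ | R=[app :: addL(7) :: subL(-4)]]
step 19: [C=(λp. p) | E={x↦2} | A=[1] | R=[addL(7) :: subL(-4)]]
step 20: [C=p | E={p↦1, x↦2} | A=∅ | R=[addL(7) :: subL(-4)]]
→ final value -12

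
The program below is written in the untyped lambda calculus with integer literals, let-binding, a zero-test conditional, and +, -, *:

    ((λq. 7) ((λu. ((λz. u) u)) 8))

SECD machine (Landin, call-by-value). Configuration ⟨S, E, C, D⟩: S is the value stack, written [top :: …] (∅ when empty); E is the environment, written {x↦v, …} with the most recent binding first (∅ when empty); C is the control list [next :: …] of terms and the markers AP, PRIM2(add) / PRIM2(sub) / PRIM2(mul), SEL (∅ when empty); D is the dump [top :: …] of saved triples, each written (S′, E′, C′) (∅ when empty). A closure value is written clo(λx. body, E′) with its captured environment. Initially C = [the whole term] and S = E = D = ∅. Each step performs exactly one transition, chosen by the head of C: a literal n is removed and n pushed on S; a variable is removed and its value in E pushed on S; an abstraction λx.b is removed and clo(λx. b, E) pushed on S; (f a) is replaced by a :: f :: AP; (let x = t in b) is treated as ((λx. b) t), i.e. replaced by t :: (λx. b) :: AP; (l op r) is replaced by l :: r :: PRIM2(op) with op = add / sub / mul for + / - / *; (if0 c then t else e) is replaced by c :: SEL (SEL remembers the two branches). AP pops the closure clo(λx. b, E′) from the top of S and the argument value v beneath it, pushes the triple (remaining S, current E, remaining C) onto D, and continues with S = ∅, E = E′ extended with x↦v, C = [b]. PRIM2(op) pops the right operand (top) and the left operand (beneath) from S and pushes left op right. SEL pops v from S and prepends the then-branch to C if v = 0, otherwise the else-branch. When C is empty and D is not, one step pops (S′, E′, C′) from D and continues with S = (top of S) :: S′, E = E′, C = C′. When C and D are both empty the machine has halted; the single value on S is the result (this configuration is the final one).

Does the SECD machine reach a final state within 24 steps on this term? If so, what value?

step 0: [S=∅ | E=∅ | C=[((λq. 7) ((λu. ((λz. u) u)) 8))] | D=∅]
step 1: [S=∅ | E=∅ | C=[((λu. ((λz. u) u)) 8) :: (λq. 7) :: AP] | D=∅]
step 2: [S=∅ | E=∅ | C=[8 :: (λu. ((λz. u) u)) :: AP :: (λq. 7) :: AP] | D=∅]
step 3: [S=[8] | E=∅ | C=[(λu. ((λz. u) u)) :: AP :: (λq. 7) :: AP] | D=∅]
step 4: [S=[clo(λu. ((λz. u) u), ∅) :: 8] | E=∅ | C=[AP :: (λq. 7) :: AP] | D=∅]
step 5: [S=∅ | E={u↦8} | C=[((λz. u) u)] | D=[(∅, ∅, [(λq. 7) :: AP])]]
step 6: [S=∅ | E={u↦8} | C=[u :: (λz. u) :: AP] | D=[(∅, ∅, [(λq. 7) :: AP])]]
step 7: [S=[8] | E={u↦8} | C=[(λz. u) :: AP] | D=[(∅, ∅, [(λq. 7) :: AP])]]
step 8: [S=[clo(λz. u, {u↦8}) :: 8] | E={u↦8} | C=[AP] | D=[(∅, ∅, [(λq. 7) :: AP])]]
step 9: [S=∅ | E={z↦8, u↦8} | C=[u] | D=[(∅, {u↦8}, ∅) :: (∅, ∅, [(λq. 7) :: AP])]]
step 10: [S=[8] | E={z↦8, u↦8} | C=∅ | D=[(∅, {u↦8}, ∅) :: (∅, ∅, [(λq. 7) :: AP])]]
step 11: [S=[8] | E={u↦8} | C=∅ | D=[(∅, ∅, [(λq. 7) :: AP])]]
step 12: [S=[8] | E=∅ | C=[(λq. 7) :: AP] | D=∅]
step 13: [S=[clo(λq. 7, ∅) :: 8] | E=∅ | C=[AP] | D=∅]
step 14: [S=∅ | E={q↦8} | C=[7] | D=[(∅, ∅, ∅)]]
step 15: [S=[7] | E={q↦8} | C=∅ | D=[(∅, ∅, ∅)]]
step 16: [S=[7] | E=∅ | C=∅ | D=∅]
→ final value 7

Answer: 7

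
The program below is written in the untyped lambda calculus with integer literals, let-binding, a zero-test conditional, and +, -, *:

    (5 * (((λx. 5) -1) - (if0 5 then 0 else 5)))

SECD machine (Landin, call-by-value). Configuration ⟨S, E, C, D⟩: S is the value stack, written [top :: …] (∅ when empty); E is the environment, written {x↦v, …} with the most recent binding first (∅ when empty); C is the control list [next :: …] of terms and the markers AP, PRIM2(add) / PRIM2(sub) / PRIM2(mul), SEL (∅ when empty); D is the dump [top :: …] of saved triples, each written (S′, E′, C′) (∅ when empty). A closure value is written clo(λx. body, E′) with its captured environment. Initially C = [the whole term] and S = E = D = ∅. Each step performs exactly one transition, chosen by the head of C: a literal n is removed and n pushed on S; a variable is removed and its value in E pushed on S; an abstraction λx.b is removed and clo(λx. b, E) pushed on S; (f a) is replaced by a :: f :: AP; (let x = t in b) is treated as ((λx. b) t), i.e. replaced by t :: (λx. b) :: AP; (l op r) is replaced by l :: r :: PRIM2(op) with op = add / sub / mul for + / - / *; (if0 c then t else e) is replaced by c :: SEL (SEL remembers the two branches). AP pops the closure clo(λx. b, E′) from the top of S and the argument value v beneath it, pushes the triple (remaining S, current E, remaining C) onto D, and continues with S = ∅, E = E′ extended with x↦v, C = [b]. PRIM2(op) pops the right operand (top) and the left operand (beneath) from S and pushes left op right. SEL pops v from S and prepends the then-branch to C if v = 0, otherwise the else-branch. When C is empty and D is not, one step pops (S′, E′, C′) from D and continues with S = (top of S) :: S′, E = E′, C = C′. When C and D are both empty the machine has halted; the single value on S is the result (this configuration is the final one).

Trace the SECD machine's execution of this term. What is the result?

Answer: 0

Execution trace:
0. ⟨S=∅; E=∅; C=[(5 * (((λx. 5) -1) - (if0 5 then 0 else 5)))]; D=∅⟩
1. ⟨S=∅; E=∅; C=[5 :: (((λx. 5) -1) - (if0 5 then 0 else 5)) :: PRIM2(mul)]; D=∅⟩
2. ⟨S=[5]; E=∅; C=[(((λx. 5) -1) - (if0 5 then 0 else 5)) :: PRIM2(mul)]; D=∅⟩
3. ⟨S=[5]; E=∅; C=[((λx. 5) -1) :: (if0 5 then 0 else 5) :: PRIM2(sub) :: PRIM2(mul)]; D=∅⟩
4. ⟨S=[5]; E=∅; C=[-1 :: (λx. 5) :: AP :: (if0 5 then 0 else 5) :: PRIM2(sub) :: PRIM2(mul)]; D=∅⟩
5. ⟨S=[-1 :: 5]; E=∅; C=[(λx. 5) :: AP :: (if0 5 then 0 else 5) :: PRIM2(sub) :: PRIM2(mul)]; D=∅⟩
6. ⟨S=[clo(λx. 5, ∅) :: -1 :: 5]; E=∅; C=[AP :: (if0 5 then 0 else 5) :: PRIM2(sub) :: PRIM2(mul)]; D=∅⟩
7. ⟨S=∅; E={x↦-1}; C=[5]; D=[([5], ∅, [(if0 5 then 0 else 5) :: PRIM2(sub) :: PRIM2(mul)])]⟩
8. ⟨S=[5]; E={x↦-1}; C=∅; D=[([5], ∅, [(if0 5 then 0 else 5) :: PRIM2(sub) :: PRIM2(mul)])]⟩
9. ⟨S=[5 :: 5]; E=∅; C=[(if0 5 then 0 else 5) :: PRIM2(sub) :: PRIM2(mul)]; D=∅⟩
10. ⟨S=[5 :: 5]; E=∅; C=[5 :: SEL :: PRIM2(sub) :: PRIM2(mul)]; D=∅⟩
11. ⟨S=[5 :: 5 :: 5]; E=∅; C=[SEL :: PRIM2(sub) :: PRIM2(mul)]; D=∅⟩
12. ⟨S=[5 :: 5]; E=∅; C=[5 :: PRIM2(sub) :: PRIM2(mul)]; D=∅⟩
13. ⟨S=[5 :: 5 :: 5]; E=∅; C=[PRIM2(sub) :: PRIM2(mul)]; D=∅⟩
14. ⟨S=[0 :: 5]; E=∅; C=[PRIM2(mul)]; D=∅⟩
15. ⟨S=[0]; E=∅; C=∅; D=∅⟩
→ final value 0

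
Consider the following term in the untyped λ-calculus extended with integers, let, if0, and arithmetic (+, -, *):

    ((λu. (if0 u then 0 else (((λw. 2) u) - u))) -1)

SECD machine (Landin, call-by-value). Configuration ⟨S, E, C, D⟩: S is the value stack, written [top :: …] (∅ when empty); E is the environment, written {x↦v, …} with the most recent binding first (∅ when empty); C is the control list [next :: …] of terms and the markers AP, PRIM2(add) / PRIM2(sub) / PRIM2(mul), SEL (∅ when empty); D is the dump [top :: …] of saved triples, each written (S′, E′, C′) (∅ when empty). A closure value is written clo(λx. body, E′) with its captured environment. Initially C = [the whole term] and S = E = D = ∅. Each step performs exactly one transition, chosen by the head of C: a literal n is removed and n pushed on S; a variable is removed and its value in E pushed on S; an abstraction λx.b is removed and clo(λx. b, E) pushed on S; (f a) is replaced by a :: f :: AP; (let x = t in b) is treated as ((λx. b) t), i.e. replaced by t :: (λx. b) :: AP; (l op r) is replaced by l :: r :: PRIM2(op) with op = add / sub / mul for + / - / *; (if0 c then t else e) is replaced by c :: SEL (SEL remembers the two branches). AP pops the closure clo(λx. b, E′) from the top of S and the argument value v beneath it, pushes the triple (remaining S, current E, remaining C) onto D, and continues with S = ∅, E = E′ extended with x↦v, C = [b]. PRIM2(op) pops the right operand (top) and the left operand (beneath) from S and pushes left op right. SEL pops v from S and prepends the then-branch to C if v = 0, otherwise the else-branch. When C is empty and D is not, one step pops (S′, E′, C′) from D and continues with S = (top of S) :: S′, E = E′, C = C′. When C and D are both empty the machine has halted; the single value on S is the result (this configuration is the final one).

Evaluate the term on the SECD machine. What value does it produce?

0. <S=∅, E=∅, C=[((λu. (if0 u then 0 else (((λw. 2) u) - u))) -1)], D=∅>
1. <S=∅, E=∅, C=[-1 :: (λu. (if0 u then 0 else (((λw. 2) u) - u))) :: AP], D=∅>
2. <S=[-1], E=∅, C=[(λu. (if0 u then 0 else (((λw. 2) u) - u))) :: AP], D=∅>
3. <S=[clo(λu. (if0 u then 0 else (((λw. 2) u) - u)), ∅) :: -1], E=∅, C=[AP], D=∅>
4. <S=∅, E={u↦-1}, C=[(if0 u then 0 else (((λw. 2) u) - u))], D=[(∅, ∅, ∅)]>
5. <S=∅, E={u↦-1}, C=[u :: SEL], D=[(∅, ∅, ∅)]>
6. <S=[-1], E={u↦-1}, C=[SEL], D=[(∅, ∅, ∅)]>
7. <S=∅, E={u↦-1}, C=[(((λw. 2) u) - u)], D=[(∅, ∅, ∅)]>
8. <S=∅, E={u↦-1}, C=[((λw. 2) u) :: u :: PRIM2(sub)], D=[(∅, ∅, ∅)]>
9. <S=∅, E={u↦-1}, C=[u :: (λw. 2) :: AP :: u :: PRIM2(sub)], D=[(∅, ∅, ∅)]>
10. <S=[-1], E={u↦-1}, C=[(λw. 2) :: AP :: u :: PRIM2(sub)], D=[(∅, ∅, ∅)]>
11. <S=[clo(λw. 2, {u↦-1}) :: -1], E={u↦-1}, C=[AP :: u :: PRIM2(sub)], D=[(∅, ∅, ∅)]>
12. <S=∅, E={w↦-1, u↦-1}, C=[2], D=[(∅, {u↦-1}, [u :: PRIM2(sub)]) :: (∅, ∅, ∅)]>
13. <S=[2], E={w↦-1, u↦-1}, C=∅, D=[(∅, {u↦-1}, [u :: PRIM2(sub)]) :: (∅, ∅, ∅)]>
14. <S=[2], E={u↦-1}, C=[u :: PRIM2(sub)], D=[(∅, ∅, ∅)]>
15. <S=[-1 :: 2], E={u↦-1}, C=[PRIM2(sub)], D=[(∅, ∅, ∅)]>
16. <S=[3], E={u↦-1}, C=∅, D=[(∅, ∅, ∅)]>
17. <S=[3], E=∅, C=∅, D=∅>
→ final value 3

Answer: 3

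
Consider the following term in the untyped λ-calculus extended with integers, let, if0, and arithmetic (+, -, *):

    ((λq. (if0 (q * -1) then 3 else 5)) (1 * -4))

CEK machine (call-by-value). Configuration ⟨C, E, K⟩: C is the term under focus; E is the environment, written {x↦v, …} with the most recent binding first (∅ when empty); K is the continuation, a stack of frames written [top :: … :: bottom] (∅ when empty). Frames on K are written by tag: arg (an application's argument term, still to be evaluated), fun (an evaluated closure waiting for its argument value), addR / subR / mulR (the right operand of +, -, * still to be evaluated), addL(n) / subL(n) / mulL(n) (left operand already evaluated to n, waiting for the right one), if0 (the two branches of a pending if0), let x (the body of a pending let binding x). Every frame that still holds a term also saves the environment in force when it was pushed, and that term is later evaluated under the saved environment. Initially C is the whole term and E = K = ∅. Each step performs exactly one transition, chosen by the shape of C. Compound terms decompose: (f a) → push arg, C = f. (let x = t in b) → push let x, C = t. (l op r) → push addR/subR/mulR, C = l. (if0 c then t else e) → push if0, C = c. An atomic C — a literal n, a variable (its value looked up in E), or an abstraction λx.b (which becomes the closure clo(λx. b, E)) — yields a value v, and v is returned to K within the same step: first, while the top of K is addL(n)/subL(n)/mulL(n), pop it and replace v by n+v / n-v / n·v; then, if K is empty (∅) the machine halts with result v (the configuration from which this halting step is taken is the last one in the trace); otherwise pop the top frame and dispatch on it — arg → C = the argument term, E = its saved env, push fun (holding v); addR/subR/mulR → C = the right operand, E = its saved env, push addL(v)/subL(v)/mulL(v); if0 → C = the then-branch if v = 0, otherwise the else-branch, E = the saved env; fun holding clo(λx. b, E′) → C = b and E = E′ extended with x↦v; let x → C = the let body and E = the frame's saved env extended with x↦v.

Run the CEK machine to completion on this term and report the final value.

Answer: 5

Machine steps:
step 0: [C=((λq. (if0 (q * -1) then 3 else 5)) (1 * -4)) | E=∅ | K=∅]
step 1: [C=(λq. (if0 (q * -1) then 3 else 5)) | E=∅ | K=[arg]]
step 2: [C=(1 * -4) | E=∅ | K=[fun]]
step 3: [C=1 | E=∅ | K=[mulR :: fun]]
step 4: [C=-4 | E=∅ | K=[mulL(1) :: fun]]
step 5: [C=(if0 (q * -1) then 3 else 5) | E={q↦-4} | K=∅]
step 6: [C=(q * -1) | E={q↦-4} | K=[if0]]
step 7: [C=q | E={q↦-4} | K=[mulR :: if0]]
step 8: [C=-1 | E={q↦-4} | K=[mulL(-4) :: if0]]
step 9: [C=5 | E={q↦-4} | K=∅]
→ final value 5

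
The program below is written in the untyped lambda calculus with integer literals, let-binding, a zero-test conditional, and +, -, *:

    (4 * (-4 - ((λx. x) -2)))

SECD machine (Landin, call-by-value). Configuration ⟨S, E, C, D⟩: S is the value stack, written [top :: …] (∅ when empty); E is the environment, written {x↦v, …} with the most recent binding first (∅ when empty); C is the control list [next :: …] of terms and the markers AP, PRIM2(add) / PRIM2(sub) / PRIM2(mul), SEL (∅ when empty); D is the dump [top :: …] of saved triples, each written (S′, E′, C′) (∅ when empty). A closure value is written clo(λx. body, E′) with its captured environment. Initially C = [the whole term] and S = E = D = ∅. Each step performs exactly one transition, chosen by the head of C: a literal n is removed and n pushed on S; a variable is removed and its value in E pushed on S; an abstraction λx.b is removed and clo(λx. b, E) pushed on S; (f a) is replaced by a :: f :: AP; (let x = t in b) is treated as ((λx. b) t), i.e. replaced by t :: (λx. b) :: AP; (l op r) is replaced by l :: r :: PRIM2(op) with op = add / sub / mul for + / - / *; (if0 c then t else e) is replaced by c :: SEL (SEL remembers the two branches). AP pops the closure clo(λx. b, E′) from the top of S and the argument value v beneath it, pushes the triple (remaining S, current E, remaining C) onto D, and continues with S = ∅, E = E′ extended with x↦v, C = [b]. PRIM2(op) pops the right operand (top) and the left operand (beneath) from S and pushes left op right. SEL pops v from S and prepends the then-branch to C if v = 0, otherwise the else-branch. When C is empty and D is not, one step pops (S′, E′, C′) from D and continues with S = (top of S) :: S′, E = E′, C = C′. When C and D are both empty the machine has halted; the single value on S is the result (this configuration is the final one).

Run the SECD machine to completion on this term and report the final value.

0. <S=∅, E=∅, C=[(4 * (-4 - ((λx. x) -2)))], D=∅>
1. <S=∅, E=∅, C=[4 :: (-4 - ((λx. x) -2)) :: PRIM2(mul)], D=∅>
2. <S=[4], E=∅, C=[(-4 - ((λx. x) -2)) :: PRIM2(mul)], D=∅>
3. <S=[4], E=∅, C=[-4 :: ((λx. x) -2) :: PRIM2(sub) :: PRIM2(mul)], D=∅>
4. <S=[-4 :: 4], E=∅, C=[((λx. x) -2) :: PRIM2(sub) :: PRIM2(mul)], D=∅>
5. <S=[-4 :: 4], E=∅, C=[-2 :: (λx. x) :: AP :: PRIM2(sub) :: PRIM2(mul)], D=∅>
6. <S=[-2 :: -4 :: 4], E=∅, C=[(λx. x) :: AP :: PRIM2(sub) :: PRIM2(mul)], D=∅>
7. <S=[clo(λx. x, ∅) :: -2 :: -4 :: 4], E=∅, C=[AP :: PRIM2(sub) :: PRIM2(mul)], D=∅>
8. <S=∅, E={x↦-2}, C=[x], D=[([-4 :: 4], ∅, [PRIM2(sub) :: PRIM2(mul)])]>
9. <S=[-2], E={x↦-2}, C=∅, D=[([-4 :: 4], ∅, [PRIM2(sub) :: PRIM2(mul)])]>
10. <S=[-2 :: -4 :: 4], E=∅, C=[PRIM2(sub) :: PRIM2(mul)], D=∅>
11. <S=[-2 :: 4], E=∅, C=[PRIM2(mul)], D=∅>
12. <S=[-8], E=∅, C=∅, D=∅>
→ final value -8

Answer: -8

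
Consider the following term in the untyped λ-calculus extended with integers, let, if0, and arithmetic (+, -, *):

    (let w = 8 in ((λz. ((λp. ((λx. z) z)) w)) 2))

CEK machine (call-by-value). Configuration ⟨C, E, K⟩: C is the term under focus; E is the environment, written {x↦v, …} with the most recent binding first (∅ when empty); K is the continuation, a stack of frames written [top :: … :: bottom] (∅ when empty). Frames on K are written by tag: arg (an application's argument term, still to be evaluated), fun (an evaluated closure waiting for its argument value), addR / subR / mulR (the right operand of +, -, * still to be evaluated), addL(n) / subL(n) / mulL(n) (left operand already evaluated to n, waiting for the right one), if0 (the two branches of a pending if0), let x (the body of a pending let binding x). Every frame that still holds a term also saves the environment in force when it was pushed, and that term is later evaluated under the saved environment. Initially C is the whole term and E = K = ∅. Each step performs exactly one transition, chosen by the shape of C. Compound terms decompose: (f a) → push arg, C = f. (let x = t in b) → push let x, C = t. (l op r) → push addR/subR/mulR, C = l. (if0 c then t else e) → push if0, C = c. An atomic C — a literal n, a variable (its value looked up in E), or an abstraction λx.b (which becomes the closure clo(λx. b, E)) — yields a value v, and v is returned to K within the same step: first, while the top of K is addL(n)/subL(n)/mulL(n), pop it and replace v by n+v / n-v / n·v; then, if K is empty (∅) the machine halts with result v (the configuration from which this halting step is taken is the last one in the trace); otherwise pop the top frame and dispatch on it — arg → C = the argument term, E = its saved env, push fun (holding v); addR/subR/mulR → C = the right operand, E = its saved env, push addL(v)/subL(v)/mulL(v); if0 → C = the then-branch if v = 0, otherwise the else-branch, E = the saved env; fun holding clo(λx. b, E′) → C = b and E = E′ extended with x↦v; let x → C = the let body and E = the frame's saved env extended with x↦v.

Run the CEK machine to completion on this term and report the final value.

Answer: 2

Execution trace:
[0] <C=(let w = 8 in ((λz. ((λp. ((λx. z) z)) w)) 2)), E=∅, K=∅>
[1] <C=8, E=∅, K=[let w]>
[2] <C=((λz. ((λp. ((λx. z) z)) w)) 2), E={w↦8}, K=∅>
[3] <C=(λz. ((λp. ((λx. z) z)) w)), E={w↦8}, K=[arg]>
[4] <C=2, E={w↦8}, K=[fun]>
[5] <C=((λp. ((λx. z) z)) w), E={z↦2, w↦8}, K=∅>
[6] <C=(λp. ((λx. z) z)), E={z↦2, w↦8}, K=[arg]>
[7] <C=w, E={z↦2, w↦8}, K=[fun]>
[8] <C=((λx. z) z), E={p↦8, z↦2, w↦8}, K=∅>
[9] <C=(λx. z), E={p↦8, z↦2, w↦8}, K=[arg]>
[10] <C=z, E={p↦8, z↦2, w↦8}, K=[fun]>
[11] <C=z, E={x↦2, p↦8, z↦2, w↦8}, K=∅>
→ final value 2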